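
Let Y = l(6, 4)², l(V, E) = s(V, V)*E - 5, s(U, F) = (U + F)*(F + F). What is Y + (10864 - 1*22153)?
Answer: 314752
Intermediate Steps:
s(U, F) = 2*F*(F + U) (s(U, F) = (F + U)*(2*F) = 2*F*(F + U))
l(V, E) = -5 + 4*E*V² (l(V, E) = (2*V*(V + V))*E - 5 = (2*V*(2*V))*E - 5 = (4*V²)*E - 5 = 4*E*V² - 5 = -5 + 4*E*V²)
Y = 326041 (Y = (-5 + 4*4*6²)² = (-5 + 4*4*36)² = (-5 + 576)² = 571² = 326041)
Y + (10864 - 1*22153) = 326041 + (10864 - 1*22153) = 326041 + (10864 - 22153) = 326041 - 11289 = 314752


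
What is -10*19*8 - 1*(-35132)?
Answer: 33612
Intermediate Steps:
-10*19*8 - 1*(-35132) = -190*8 + 35132 = -1520 + 35132 = 33612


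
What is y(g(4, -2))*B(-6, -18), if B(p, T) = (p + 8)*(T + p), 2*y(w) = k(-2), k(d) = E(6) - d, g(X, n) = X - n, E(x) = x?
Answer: -192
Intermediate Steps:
k(d) = 6 - d
y(w) = 4 (y(w) = (6 - 1*(-2))/2 = (6 + 2)/2 = (½)*8 = 4)
B(p, T) = (8 + p)*(T + p)
y(g(4, -2))*B(-6, -18) = 4*((-6)² + 8*(-18) + 8*(-6) - 18*(-6)) = 4*(36 - 144 - 48 + 108) = 4*(-48) = -192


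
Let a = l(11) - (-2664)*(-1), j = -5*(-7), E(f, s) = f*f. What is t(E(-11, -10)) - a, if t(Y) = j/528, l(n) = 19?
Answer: 1396595/528 ≈ 2645.1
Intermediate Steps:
E(f, s) = f²
j = 35
t(Y) = 35/528
a = -2645 (a = 19 - (-2664)*(-1) = 19 - 222*12 = 19 - 2664 = -2645)
t(E(-11, -10)) - a = 35/528 - 1*(-2645) = 35/528 + 2645 = 1396595/528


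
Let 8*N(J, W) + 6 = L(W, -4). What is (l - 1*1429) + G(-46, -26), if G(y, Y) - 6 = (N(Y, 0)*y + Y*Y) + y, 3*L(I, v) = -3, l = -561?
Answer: -5255/4 ≈ -1313.8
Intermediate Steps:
L(I, v) = -1 (L(I, v) = (⅓)*(-3) = -1)
N(J, W) = -7/8 (N(J, W) = -¾ + (⅛)*(-1) = -¾ - ⅛ = -7/8)
G(y, Y) = 6 + Y² + y/8 (G(y, Y) = 6 + ((-7*y/8 + Y*Y) + y) = 6 + ((-7*y/8 + Y²) + y) = 6 + ((Y² - 7*y/8) + y) = 6 + (Y² + y/8) = 6 + Y² + y/8)
(l - 1*1429) + G(-46, -26) = (-561 - 1*1429) + (6 + (-26)² + (⅛)*(-46)) = (-561 - 1429) + (6 + 676 - 23/4) = -1990 + 2705/4 = -5255/4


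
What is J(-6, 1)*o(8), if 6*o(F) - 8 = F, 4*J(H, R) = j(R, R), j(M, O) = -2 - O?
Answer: -2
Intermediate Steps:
J(H, R) = -1/2 - R/4 (J(H, R) = (-2 - R)/4 = -1/2 - R/4)
o(F) = 4/3 + F/6
J(-6, 1)*o(8) = (-1/2 - 1/4*1)*(4/3 + (1/6)*8) = (-1/2 - 1/4)*(4/3 + 4/3) = -3/4*8/3 = -2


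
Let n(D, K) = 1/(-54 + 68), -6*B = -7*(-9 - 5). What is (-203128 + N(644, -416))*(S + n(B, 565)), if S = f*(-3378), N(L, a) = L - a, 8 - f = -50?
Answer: 277129694790/7 ≈ 3.9590e+10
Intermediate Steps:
f = 58 (f = 8 - 1*(-50) = 8 + 50 = 58)
B = -49/3 (B = -(-7)*(-9 - 5)/6 = -(-7)*(-14)/6 = -1/6*98 = -49/3 ≈ -16.333)
S = -195924 (S = 58*(-3378) = -195924)
n(D, K) = 1/14
(-203128 + N(644, -416))*(S + n(B, 565)) = (-203128 + (644 - 1*(-416)))*(-195924 + 1/14) = (-203128 + (644 + 416))*(-2742935/14) = (-203128 + 1060)*(-2742935/14) = -202068*(-2742935/14) = 277129694790/7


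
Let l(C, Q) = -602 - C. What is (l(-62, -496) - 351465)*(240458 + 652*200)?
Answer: -130543870290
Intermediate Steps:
(l(-62, -496) - 351465)*(240458 + 652*200) = ((-602 - 1*(-62)) - 351465)*(240458 + 652*200) = ((-602 + 62) - 351465)*(240458 + 130400) = (-540 - 351465)*370858 = -352005*370858 = -130543870290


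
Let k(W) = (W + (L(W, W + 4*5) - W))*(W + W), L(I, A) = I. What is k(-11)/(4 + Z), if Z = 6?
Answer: 121/5 ≈ 24.200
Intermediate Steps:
k(W) = 2*W² (k(W) = (W + (W - W))*(W + W) = (W + 0)*(2*W) = W*(2*W) = 2*W²)
k(-11)/(4 + Z) = (2*(-11)²)/(4 + 6) = (2*121)/10 = 242*(⅒) = 121/5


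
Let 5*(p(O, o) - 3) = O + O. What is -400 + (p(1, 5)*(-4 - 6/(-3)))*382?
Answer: -14988/5 ≈ -2997.6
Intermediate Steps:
p(O, o) = 3 + 2*O/5 (p(O, o) = 3 + (O + O)/5 = 3 + (2*O)/5 = 3 + 2*O/5)
-400 + (p(1, 5)*(-4 - 6/(-3)))*382 = -400 + ((3 + (2/5)*1)*(-4 - 6/(-3)))*382 = -400 + ((3 + 2/5)*(-4 - 6*(-1/3)))*382 = -400 + (17*(-4 + 2)/5)*382 = -400 + ((17/5)*(-2))*382 = -400 - 34/5*382 = -400 - 12988/5 = -14988/5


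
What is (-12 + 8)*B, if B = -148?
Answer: 592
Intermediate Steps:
(-12 + 8)*B = (-12 + 8)*(-148) = -4*(-148) = 592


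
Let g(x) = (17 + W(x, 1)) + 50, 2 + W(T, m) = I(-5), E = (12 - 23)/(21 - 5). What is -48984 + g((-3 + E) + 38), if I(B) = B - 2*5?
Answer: -48934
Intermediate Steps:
E = -11/16 ≈ -0.68750
I(B) = -10 + B (I(B) = B - 10 = -10 + B)
W(T, m) = -17 (W(T, m) = -2 + (-10 - 5) = -2 - 15 = -17)
g(x) = 50 (g(x) = (17 - 17) + 50 = 0 + 50 = 50)
-48984 + g((-3 + E) + 38) = -48984 + 50 = -48934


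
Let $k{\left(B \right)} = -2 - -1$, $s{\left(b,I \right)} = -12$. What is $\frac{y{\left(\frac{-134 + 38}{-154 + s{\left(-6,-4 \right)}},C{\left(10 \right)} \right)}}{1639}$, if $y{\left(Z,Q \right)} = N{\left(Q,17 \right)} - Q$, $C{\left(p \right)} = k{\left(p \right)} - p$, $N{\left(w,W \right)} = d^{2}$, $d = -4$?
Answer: $\frac{27}{1639} \approx 0.016473$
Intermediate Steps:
$k{\left(B \right)} = -1$ ($k{\left(B \right)} = -2 + 1 = -1$)
$N{\left(w,W \right)} = 16$ ($N{\left(w,W \right)} = \left(-4\right)^{2} = 16$)
$C{\left(p \right)} = -1 - p$
$y{\left(Z,Q \right)} = 16 - Q$
$\frac{y{\left(\frac{-134 + 38}{-154 + s{\left(-6,-4 \right)}},C{\left(10 \right)} \right)}}{1639} = \frac{16 - \left(-1 - 10\right)}{1639} = \left(16 - \left(-1 - 10\right)\right) \frac{1}{1639} = \left(16 - -11\right) \frac{1}{1639} = \left(16 + 11\right) \frac{1}{1639} = 27 \cdot \frac{1}{1639} = \frac{27}{1639}$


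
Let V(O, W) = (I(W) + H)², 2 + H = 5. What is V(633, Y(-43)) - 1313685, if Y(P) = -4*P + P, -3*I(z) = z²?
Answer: 29422251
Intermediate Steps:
I(z) = -z²/3
H = 3 (H = -2 + 5 = 3)
Y(P) = -3*P
V(O, W) = (3 - W²/3)² (V(O, W) = (-W²/3 + 3)² = (3 - W²/3)²)
V(633, Y(-43)) - 1313685 = (-9 + (-3*(-43))²)²/9 - 1313685 = (-9 + 129²)²/9 - 1313685 = (-9 + 16641)²/9 - 1313685 = (⅑)*16632² - 1313685 = (⅑)*276623424 - 1313685 = 30735936 - 1313685 = 29422251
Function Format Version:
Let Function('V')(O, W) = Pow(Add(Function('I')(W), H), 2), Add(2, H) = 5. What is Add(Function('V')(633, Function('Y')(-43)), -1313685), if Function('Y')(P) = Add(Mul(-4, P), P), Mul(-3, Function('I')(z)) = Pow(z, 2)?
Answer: 29422251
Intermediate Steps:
Function('I')(z) = Mul(Rational(-1, 3), Pow(z, 2))
H = 3 (H = Add(-2, 5) = 3)
Function('Y')(P) = Mul(-3, P)
Function('V')(O, W) = Pow(Add(3, Mul(Rational(-1, 3), Pow(W, 2))), 2) (Function('V')(O, W) = Pow(Add(Mul(Rational(-1, 3), Pow(W, 2)), 3), 2) = Pow(Add(3, Mul(Rational(-1, 3), Pow(W, 2))), 2))
Add(Function('V')(633, Function('Y')(-43)), -1313685) = Add(Mul(Rational(1, 9), Pow(Add(-9, Pow(Mul(-3, -43), 2)), 2)), -1313685) = Add(Mul(Rational(1, 9), Pow(Add(-9, Pow(129, 2)), 2)), -1313685) = Add(Mul(Rational(1, 9), Pow(Add(-9, 16641), 2)), -1313685) = Add(Mul(Rational(1, 9), Pow(16632, 2)), -1313685) = Add(Mul(Rational(1, 9), 276623424), -1313685) = Add(30735936, -1313685) = 29422251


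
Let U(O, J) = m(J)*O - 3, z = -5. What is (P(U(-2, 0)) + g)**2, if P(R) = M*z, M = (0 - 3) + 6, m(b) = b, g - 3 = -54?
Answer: 4356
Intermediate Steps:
g = -51 (g = 3 - 54 = -51)
M = 3 (M = -3 + 6 = 3)
U(O, J) = -3 + J*O (U(O, J) = J*O - 3 = -3 + J*O)
P(R) = -15 (P(R) = 3*(-5) = -15)
(P(U(-2, 0)) + g)**2 = (-15 - 51)**2 = (-66)**2 = 4356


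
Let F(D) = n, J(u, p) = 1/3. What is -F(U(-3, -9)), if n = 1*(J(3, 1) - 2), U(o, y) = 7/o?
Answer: 5/3 ≈ 1.6667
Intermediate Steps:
J(u, p) = ⅓
n = -5/3 (n = 1*(⅓ - 2) = 1*(-5/3) = -5/3 ≈ -1.6667)
F(D) = -5/3
-F(U(-3, -9)) = -1*(-5/3) = 5/3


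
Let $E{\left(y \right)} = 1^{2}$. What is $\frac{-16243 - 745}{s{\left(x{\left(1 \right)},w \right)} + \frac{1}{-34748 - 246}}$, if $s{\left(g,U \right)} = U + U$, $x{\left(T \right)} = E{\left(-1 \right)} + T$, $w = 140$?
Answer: $- \frac{594478072}{9798319} \approx -60.671$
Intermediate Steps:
$E{\left(y \right)} = 1$
$x{\left(T \right)} = 1 + T$
$s{\left(g,U \right)} = 2 U$
$\frac{-16243 - 745}{s{\left(x{\left(1 \right)},w \right)} + \frac{1}{-34748 - 246}} = \frac{-16243 - 745}{2 \cdot 140 + \frac{1}{-34748 - 246}} = - \frac{16988}{280 + \frac{1}{-34994}} = - \frac{16988}{280 - \frac{1}{34994}} = - \frac{16988}{\frac{9798319}{34994}} = \left(-16988\right) \frac{34994}{9798319} = - \frac{594478072}{9798319}$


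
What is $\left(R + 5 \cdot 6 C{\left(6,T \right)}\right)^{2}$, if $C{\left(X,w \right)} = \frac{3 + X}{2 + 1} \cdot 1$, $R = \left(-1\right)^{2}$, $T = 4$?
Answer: $8281$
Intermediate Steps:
$R = 1$
$C{\left(X,w \right)} = 1 + \frac{X}{3}$ ($C{\left(X,w \right)} = \frac{3 + X}{3} \cdot 1 = \left(3 + X\right) \frac{1}{3} \cdot 1 = \left(1 + \frac{X}{3}\right) 1 = 1 + \frac{X}{3}$)
$\left(R + 5 \cdot 6 C{\left(6,T \right)}\right)^{2} = \left(1 + 5 \cdot 6 \left(1 + \frac{1}{3} \cdot 6\right)\right)^{2} = \left(1 + 30 \left(1 + 2\right)\right)^{2} = \left(1 + 30 \cdot 3\right)^{2} = \left(1 + 90\right)^{2} = 91^{2} = 8281$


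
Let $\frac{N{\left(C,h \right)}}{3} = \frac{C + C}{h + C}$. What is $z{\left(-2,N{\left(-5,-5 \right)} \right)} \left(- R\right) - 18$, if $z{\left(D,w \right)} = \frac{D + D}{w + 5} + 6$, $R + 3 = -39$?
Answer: $213$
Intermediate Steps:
$R = -42$ ($R = -3 - 39 = -42$)
$N{\left(C,h \right)} = \frac{6 C}{C + h}$ ($N{\left(C,h \right)} = 3 \frac{C + C}{h + C} = 3 \frac{2 C}{C + h} = \frac{6 C}{C + h}$)
$z{\left(D,w \right)} = 6 + \frac{2 D}{5 + w}$ ($z{\left(D,w \right)} = \frac{2 D}{5 + w} + 6 = 6 + \frac{2 D}{5 + w}$)
$z{\left(-2,N{\left(-5,-5 \right)} \right)} \left(- R\right) - 18 = \frac{2 \left(15 - 2 + 3 \cdot 6 \left(-5\right) \frac{1}{-5 - 5}\right)}{5 + 6 \left(-5\right) \frac{1}{-5 - 5}} \left(\left(-1\right) \left(-42\right)\right) - 18 = \frac{2 \left(15 - 2 + 3 \cdot 6 \left(-5\right) \frac{1}{-10}\right)}{5 + 6 \left(-5\right) \frac{1}{-10}} \cdot 42 - 18 = \frac{2 \left(15 - 2 + 3 \cdot 6 \left(-5\right) \left(- \frac{1}{10}\right)\right)}{5 + 6 \left(-5\right) \left(- \frac{1}{10}\right)} 42 - 18 = \frac{2 \left(15 - 2 + 3 \cdot 3\right)}{5 + 3} \cdot 42 - 18 = \frac{2 \left(15 - 2 + 9\right)}{8} \cdot 42 - 18 = 2 \cdot \frac{1}{8} \cdot 22 \cdot 42 - 18 = \frac{11}{2} \cdot 42 - 18 = 231 - 18 = 213$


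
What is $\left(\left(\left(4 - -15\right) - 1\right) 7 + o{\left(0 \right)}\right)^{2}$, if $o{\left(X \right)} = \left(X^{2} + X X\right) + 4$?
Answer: $16900$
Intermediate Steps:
$o{\left(X \right)} = 4 + 2 X^{2}$ ($o{\left(X \right)} = \left(X^{2} + X^{2}\right) + 4 = 2 X^{2} + 4 = 4 + 2 X^{2}$)
$\left(\left(\left(4 - -15\right) - 1\right) 7 + o{\left(0 \right)}\right)^{2} = \left(\left(\left(4 - -15\right) - 1\right) 7 + \left(4 + 2 \cdot 0^{2}\right)\right)^{2} = \left(\left(\left(4 + 15\right) - 1\right) 7 + \left(4 + 2 \cdot 0\right)\right)^{2} = \left(\left(19 - 1\right) 7 + \left(4 + 0\right)\right)^{2} = \left(18 \cdot 7 + 4\right)^{2} = \left(126 + 4\right)^{2} = 130^{2} = 16900$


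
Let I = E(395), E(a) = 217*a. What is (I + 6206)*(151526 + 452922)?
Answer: 55561464608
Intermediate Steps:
I = 85715 (I = 217*395 = 85715)
(I + 6206)*(151526 + 452922) = (85715 + 6206)*(151526 + 452922) = 91921*604448 = 55561464608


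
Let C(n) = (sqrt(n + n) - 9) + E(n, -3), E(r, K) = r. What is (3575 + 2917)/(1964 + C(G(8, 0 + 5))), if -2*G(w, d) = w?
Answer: 4221964/1268803 - 4328*I*sqrt(2)/1268803 ≈ 3.3275 - 0.004824*I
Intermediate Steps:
G(w, d) = -w/2
C(n) = -9 + n + sqrt(2)*sqrt(n) (C(n) = (sqrt(n + n) - 9) + n = (sqrt(2*n) - 9) + n = (sqrt(2)*sqrt(n) - 9) + n = (-9 + sqrt(2)*sqrt(n)) + n = -9 + n + sqrt(2)*sqrt(n))
(3575 + 2917)/(1964 + C(G(8, 0 + 5))) = (3575 + 2917)/(1964 + (-9 - 1/2*8 + sqrt(2)*sqrt(-1/2*8))) = 6492/(1964 + (-9 - 4 + sqrt(2)*sqrt(-4))) = 6492/(1964 + (-9 - 4 + sqrt(2)*(2*I))) = 6492/(1964 + (-9 - 4 + 2*I*sqrt(2))) = 6492/(1964 + (-13 + 2*I*sqrt(2))) = 6492/(1951 + 2*I*sqrt(2))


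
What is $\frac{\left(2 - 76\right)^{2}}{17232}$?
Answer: $\frac{1369}{4308} \approx 0.31778$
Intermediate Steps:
$\frac{\left(2 - 76\right)^{2}}{17232} = \left(-74\right)^{2} \cdot \frac{1}{17232} = 5476 \cdot \frac{1}{17232} = \frac{1369}{4308}$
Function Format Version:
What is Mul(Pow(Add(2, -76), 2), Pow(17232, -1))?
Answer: Rational(1369, 4308) ≈ 0.31778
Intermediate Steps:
Mul(Pow(Add(2, -76), 2), Pow(17232, -1)) = Mul(Pow(-74, 2), Rational(1, 17232)) = Mul(5476, Rational(1, 17232)) = Rational(1369, 4308)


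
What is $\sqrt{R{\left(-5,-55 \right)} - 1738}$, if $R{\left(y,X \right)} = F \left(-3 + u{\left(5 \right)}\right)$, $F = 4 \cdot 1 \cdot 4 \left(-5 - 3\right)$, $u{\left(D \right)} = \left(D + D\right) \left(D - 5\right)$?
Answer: $i \sqrt{1354} \approx 36.797 i$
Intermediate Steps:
$u{\left(D \right)} = 2 D \left(-5 + D\right)$
$F = -128$ ($F = 4 \cdot 4 \left(-5 - 3\right) = 16 \left(-8\right) = -128$)
$R{\left(y,X \right)} = 384$ ($R{\left(y,X \right)} = - 128 \left(-3 + 2 \cdot 5 \left(-5 + 5\right)\right) = - 128 \left(-3 + 2 \cdot 5 \cdot 0\right) = - 128 \left(-3 + 0\right) = \left(-128\right) \left(-3\right) = 384$)
$\sqrt{R{\left(-5,-55 \right)} - 1738} = \sqrt{384 - 1738} = \sqrt{-1354} = i \sqrt{1354}$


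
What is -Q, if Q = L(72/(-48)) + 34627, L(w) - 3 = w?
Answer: -69257/2 ≈ -34629.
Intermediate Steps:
L(w) = 3 + w
Q = 69257/2 (Q = (3 + 72/(-48)) + 34627 = (3 + 72*(-1/48)) + 34627 = (3 - 3/2) + 34627 = 3/2 + 34627 = 69257/2 ≈ 34629.)
-Q = -1*69257/2 = -69257/2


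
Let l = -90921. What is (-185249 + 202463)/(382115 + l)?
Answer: 453/7663 ≈ 0.059115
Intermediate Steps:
(-185249 + 202463)/(382115 + l) = (-185249 + 202463)/(382115 - 90921) = 17214/291194 = 17214*(1/291194) = 453/7663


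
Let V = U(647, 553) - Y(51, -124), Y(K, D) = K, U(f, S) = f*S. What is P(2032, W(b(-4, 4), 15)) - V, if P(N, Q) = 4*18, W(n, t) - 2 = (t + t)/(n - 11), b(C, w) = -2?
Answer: -357668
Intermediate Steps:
U(f, S) = S*f
W(n, t) = 2 + 2*t/(-11 + n) (W(n, t) = 2 + (t + t)/(n - 11) = 2 + (2*t)/(-11 + n) = 2 + 2*t/(-11 + n))
P(N, Q) = 72
V = 357740 (V = 553*647 - 1*51 = 357791 - 51 = 357740)
P(2032, W(b(-4, 4), 15)) - V = 72 - 1*357740 = 72 - 357740 = -357668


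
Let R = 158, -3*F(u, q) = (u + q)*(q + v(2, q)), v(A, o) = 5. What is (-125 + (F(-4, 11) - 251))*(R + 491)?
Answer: -804760/3 ≈ -2.6825e+5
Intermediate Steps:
F(u, q) = -(5 + q)*(q + u)/3 (F(u, q) = -(u + q)*(q + 5)/3 = -(q + u)*(5 + q)/3 = -(5 + q)*(q + u)/3)
(-125 + (F(-4, 11) - 251))*(R + 491) = (-125 + ((-5/3*11 - 5/3*(-4) - ⅓*11² - ⅓*11*(-4)) - 251))*(158 + 491) = (-125 + ((-55/3 + 20/3 - ⅓*121 + 44/3) - 251))*649 = (-125 + ((-55/3 + 20/3 - 121/3 + 44/3) - 251))*649 = (-125 + (-112/3 - 251))*649 = (-125 - 865/3)*649 = -1240/3*649 = -804760/3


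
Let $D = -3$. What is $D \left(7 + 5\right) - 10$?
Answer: $-46$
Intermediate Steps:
$D \left(7 + 5\right) - 10 = - 3 \left(7 + 5\right) - 10 = \left(-3\right) 12 - 10 = -36 - 10 = -46$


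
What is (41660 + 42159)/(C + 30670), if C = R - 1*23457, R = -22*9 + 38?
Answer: 83819/7053 ≈ 11.884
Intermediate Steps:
R = -160 (R = -198 + 38 = -160)
C = -23617 (C = -160 - 1*23457 = -160 - 23457 = -23617)
(41660 + 42159)/(C + 30670) = (41660 + 42159)/(-23617 + 30670) = 83819/7053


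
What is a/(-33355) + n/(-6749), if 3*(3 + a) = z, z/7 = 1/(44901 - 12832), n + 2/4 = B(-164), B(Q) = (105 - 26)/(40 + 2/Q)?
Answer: -6093101320319/47343155728333290 ≈ -0.00012870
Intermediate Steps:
B(Q) = 79/(40 + 2/Q)
n = 9677/6558 (n = -½ + (79/2)*(-164)/(1 + 20*(-164)) = -½ + (79/2)*(-164)/(1 - 3280) = -½ + (79/2)*(-164)/(-3279) = -½ + (79/2)*(-164)*(-1/3279) = -½ + 6478/3279 = 9677/6558 ≈ 1.4756)
z = 7/32069 (z = 7/(44901 - 12832) = 7/32069 ≈ 0.00021828)
a = -288614/96207 (a = -3 + (⅓)*(7/32069) = -3 + 7/96207 = -288614/96207 ≈ -2.9999)
a/(-33355) + n/(-6749) = -288614/96207/(-33355) + (9677/6558)/(-6749) = -288614/96207*(-1/33355) + (9677/6558)*(-1/6749) = 288614/3208984485 - 9677/44259942 = -6093101320319/47343155728333290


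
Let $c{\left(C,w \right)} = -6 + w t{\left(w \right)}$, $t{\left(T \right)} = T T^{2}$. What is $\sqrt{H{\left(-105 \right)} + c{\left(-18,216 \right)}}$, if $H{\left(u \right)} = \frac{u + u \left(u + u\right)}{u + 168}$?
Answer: $\frac{\sqrt{19591044105}}{3} \approx 46656.0$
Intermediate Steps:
$t{\left(T \right)} = T^{3}$
$c{\left(C,w \right)} = -6 + w^{4}$ ($c{\left(C,w \right)} = -6 + w w^{3} = -6 + w^{4}$)
$H{\left(u \right)} = \frac{u + 2 u^{2}}{168 + u}$ ($H{\left(u \right)} = \frac{u + u 2 u}{168 + u} = \frac{u + 2 u^{2}}{168 + u}$)
$\sqrt{H{\left(-105 \right)} + c{\left(-18,216 \right)}} = \sqrt{- \frac{105 \left(1 + 2 \left(-105\right)\right)}{168 - 105} - \left(6 - 216^{4}\right)} = \sqrt{- \frac{105 \left(1 - 210\right)}{63} + \left(-6 + 2176782336\right)} = \sqrt{\left(-105\right) \frac{1}{63} \left(-209\right) + 2176782330} = \sqrt{\frac{1045}{3} + 2176782330} = \sqrt{\frac{6530348035}{3}} = \frac{\sqrt{19591044105}}{3}$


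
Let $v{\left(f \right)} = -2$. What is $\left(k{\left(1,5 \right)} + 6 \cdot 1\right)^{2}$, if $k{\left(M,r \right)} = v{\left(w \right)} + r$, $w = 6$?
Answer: $81$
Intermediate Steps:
$k{\left(M,r \right)} = -2 + r$
$\left(k{\left(1,5 \right)} + 6 \cdot 1\right)^{2} = \left(\left(-2 + 5\right) + 6 \cdot 1\right)^{2} = \left(3 + 6\right)^{2} = 9^{2} = 81$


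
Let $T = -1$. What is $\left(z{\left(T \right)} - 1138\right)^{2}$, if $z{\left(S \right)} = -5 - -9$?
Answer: $1285956$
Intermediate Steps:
$z{\left(S \right)} = 4$ ($z{\left(S \right)} = -5 + 9 = 4$)
$\left(z{\left(T \right)} - 1138\right)^{2} = \left(4 - 1138\right)^{2} = \left(-1134\right)^{2} = 1285956$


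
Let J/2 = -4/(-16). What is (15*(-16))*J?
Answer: -120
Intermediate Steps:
J = 1/2 (J = 2*(-4/(-16)) = 2*(-4*(-1/16)) = 2*(1/4) = 1/2 ≈ 0.50000)
(15*(-16))*J = (15*(-16))*(1/2) = -240*1/2 = -120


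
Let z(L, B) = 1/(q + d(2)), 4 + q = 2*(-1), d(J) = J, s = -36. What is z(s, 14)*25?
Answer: -25/4 ≈ -6.2500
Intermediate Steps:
q = -6 (q = -4 + 2*(-1) = -4 - 2 = -6)
z(L, B) = -¼ (z(L, B) = 1/(-6 + 2) = 1/(-4) = -¼)
z(s, 14)*25 = -¼*25 = -25/4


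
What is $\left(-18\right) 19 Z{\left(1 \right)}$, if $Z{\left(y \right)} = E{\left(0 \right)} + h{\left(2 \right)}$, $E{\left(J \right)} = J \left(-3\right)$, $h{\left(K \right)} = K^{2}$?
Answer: $-1368$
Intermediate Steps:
$E{\left(J \right)} = - 3 J$
$Z{\left(y \right)} = 4$ ($Z{\left(y \right)} = \left(-3\right) 0 + 2^{2} = 0 + 4 = 4$)
$\left(-18\right) 19 Z{\left(1 \right)} = \left(-18\right) 19 \cdot 4 = \left(-342\right) 4 = -1368$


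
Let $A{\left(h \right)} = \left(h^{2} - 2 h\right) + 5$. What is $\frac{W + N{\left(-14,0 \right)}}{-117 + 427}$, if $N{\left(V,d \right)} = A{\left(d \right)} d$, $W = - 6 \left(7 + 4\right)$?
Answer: $- \frac{33}{155} \approx -0.2129$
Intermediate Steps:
$W = -66$ ($W = \left(-6\right) 11 = -66$)
$A{\left(h \right)} = 5 + h^{2} - 2 h$
$N{\left(V,d \right)} = d \left(5 + d^{2} - 2 d\right)$ ($N{\left(V,d \right)} = \left(5 + d^{2} - 2 d\right) d = d \left(5 + d^{2} - 2 d\right)$)
$\frac{W + N{\left(-14,0 \right)}}{-117 + 427} = \frac{-66 + 0 \left(5 + 0^{2} - 0\right)}{-117 + 427} = \frac{-66 + 0 \left(5 + 0 + 0\right)}{310} = \left(-66 + 0 \cdot 5\right) \frac{1}{310} = \left(-66 + 0\right) \frac{1}{310} = \left(-66\right) \frac{1}{310} = - \frac{33}{155}$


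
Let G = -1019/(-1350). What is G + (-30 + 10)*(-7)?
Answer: 190019/1350 ≈ 140.75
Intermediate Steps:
G = 1019/1350 (G = -1019*(-1/1350) = 1019/1350 ≈ 0.75482)
G + (-30 + 10)*(-7) = 1019/1350 + (-30 + 10)*(-7) = 1019/1350 - 20*(-7) = 1019/1350 + 140 = 190019/1350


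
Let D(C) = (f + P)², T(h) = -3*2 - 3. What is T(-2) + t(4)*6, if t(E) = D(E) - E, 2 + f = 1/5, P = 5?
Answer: 711/25 ≈ 28.440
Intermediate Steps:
T(h) = -9 (T(h) = -6 - 3 = -9)
f = -9/5 (f = -2 + 1/5 = -2 + ⅕ = -9/5 ≈ -1.8000)
D(C) = 256/25 (D(C) = (-9/5 + 5)² = (16/5)² = 256/25)
t(E) = 256/25 - E
T(-2) + t(4)*6 = -9 + (256/25 - 1*4)*6 = -9 + (256/25 - 4)*6 = -9 + (156/25)*6 = -9 + 936/25 = 711/25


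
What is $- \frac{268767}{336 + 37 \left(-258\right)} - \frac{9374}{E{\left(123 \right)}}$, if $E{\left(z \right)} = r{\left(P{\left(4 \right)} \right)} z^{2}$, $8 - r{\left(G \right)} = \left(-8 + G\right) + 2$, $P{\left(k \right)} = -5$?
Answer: $\frac{25723669459}{882474570} \approx 29.149$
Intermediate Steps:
$r{\left(G \right)} = 14 - G$ ($r{\left(G \right)} = 8 - \left(\left(-8 + G\right) + 2\right) = 8 - \left(-6 + G\right) = 14 - G$)
$E{\left(z \right)} = 19 z^{2}$ ($E{\left(z \right)} = \left(14 - -5\right) z^{2} = \left(14 + 5\right) z^{2} = 19 z^{2}$)
$- \frac{268767}{336 + 37 \left(-258\right)} - \frac{9374}{E{\left(123 \right)}} = - \frac{268767}{336 + 37 \left(-258\right)} - \frac{9374}{19 \cdot 123^{2}} = - \frac{268767}{336 - 9546} - \frac{9374}{19 \cdot 15129} = - \frac{268767}{-9210} - \frac{9374}{287451} = \left(-268767\right) \left(- \frac{1}{9210}\right) - \frac{9374}{287451} = \frac{89589}{3070} - \frac{9374}{287451} = \frac{25723669459}{882474570}$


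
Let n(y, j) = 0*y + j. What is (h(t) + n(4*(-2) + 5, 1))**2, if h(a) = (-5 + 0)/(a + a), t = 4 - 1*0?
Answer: 9/64 ≈ 0.14063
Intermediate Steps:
n(y, j) = j (n(y, j) = 0 + j = j)
t = 4 (t = 4 + 0 = 4)
h(a) = -5/(2*a) (h(a) = -5*1/(2*a) = -5/(2*a))
(h(t) + n(4*(-2) + 5, 1))**2 = (-5/2/4 + 1)**2 = (-5/2*1/4 + 1)**2 = (-5/8 + 1)**2 = (3/8)**2 = 9/64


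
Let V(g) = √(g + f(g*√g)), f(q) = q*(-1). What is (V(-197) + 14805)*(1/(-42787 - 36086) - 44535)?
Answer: -17334725691360/26291 - 3512609056*√(-197 + 197*I*√197)/78873 ≈ -6.6094e+8 - 1.7159e+6*I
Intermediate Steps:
f(q) = -q
V(g) = √(g - g^(3/2)) (V(g) = √(g - g*√g) = √(g - g^(3/2)))
(V(-197) + 14805)*(1/(-42787 - 36086) - 44535) = (√(-197 - (-197)^(3/2)) + 14805)*(1/(-42787 - 36086) - 44535) = (√(-197 - (-197)*I*√197) + 14805)*(1/(-78873) - 44535) = (√(-197 + 197*I*√197) + 14805)*(-1/78873 - 44535) = (14805 + √(-197 + 197*I*√197))*(-3512609056/78873) = -17334725691360/26291 - 3512609056*√(-197 + 197*I*√197)/78873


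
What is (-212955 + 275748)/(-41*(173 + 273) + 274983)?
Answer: 62793/256697 ≈ 0.24462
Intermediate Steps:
(-212955 + 275748)/(-41*(173 + 273) + 274983) = 62793/(-41*446 + 274983) = 62793/(-18286 + 274983) = 62793/256697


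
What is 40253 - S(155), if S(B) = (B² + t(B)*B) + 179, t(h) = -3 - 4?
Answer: 17134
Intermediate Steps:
t(h) = -7
S(B) = 179 + B² - 7*B (S(B) = (B² - 7*B) + 179 = 179 + B² - 7*B)
40253 - S(155) = 40253 - (179 + 155² - 7*155) = 40253 - (179 + 24025 - 1085) = 40253 - 1*23119 = 40253 - 23119 = 17134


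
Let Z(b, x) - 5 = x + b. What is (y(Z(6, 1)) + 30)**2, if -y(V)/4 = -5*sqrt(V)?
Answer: 5700 + 2400*sqrt(3) ≈ 9856.9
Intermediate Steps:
Z(b, x) = 5 + b + x (Z(b, x) = 5 + (x + b) = 5 + (b + x) = 5 + b + x)
y(V) = 20*sqrt(V) (y(V) = -(-20)*sqrt(V) = 20*sqrt(V))
(y(Z(6, 1)) + 30)**2 = (20*sqrt(5 + 6 + 1) + 30)**2 = (20*sqrt(12) + 30)**2 = (20*(2*sqrt(3)) + 30)**2 = (40*sqrt(3) + 30)**2 = (30 + 40*sqrt(3))**2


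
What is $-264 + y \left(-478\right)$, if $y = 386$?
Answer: $-184772$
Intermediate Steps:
$-264 + y \left(-478\right) = -264 + 386 \left(-478\right) = -264 - 184508 = -184772$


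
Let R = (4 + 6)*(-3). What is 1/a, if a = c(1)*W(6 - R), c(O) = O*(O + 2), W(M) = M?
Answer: 1/108 ≈ 0.0092593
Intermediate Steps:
R = -30 (R = 10*(-3) = -30)
c(O) = O*(2 + O)
a = 108 (a = (1*(2 + 1))*(6 - 1*(-30)) = (1*3)*(6 + 30) = 3*36 = 108)
1/a = 1/108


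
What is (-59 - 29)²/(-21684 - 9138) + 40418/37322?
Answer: 21744137/26144061 ≈ 0.83171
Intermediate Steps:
(-59 - 29)²/(-21684 - 9138) + 40418/37322 = (-88)²/(-30822) + 40418*(1/37322) = 7744*(-1/30822) + 20209/18661 = -352/1401 + 20209/18661 = 21744137/26144061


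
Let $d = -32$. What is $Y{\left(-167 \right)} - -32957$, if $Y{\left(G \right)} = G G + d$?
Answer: $60814$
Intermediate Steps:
$Y{\left(G \right)} = -32 + G^{2}$ ($Y{\left(G \right)} = G G - 32 = G^{2} - 32 = -32 + G^{2}$)
$Y{\left(-167 \right)} - -32957 = \left(-32 + \left(-167\right)^{2}\right) - -32957 = \left(-32 + 27889\right) + 32957 = 27857 + 32957 = 60814$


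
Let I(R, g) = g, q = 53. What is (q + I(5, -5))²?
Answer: 2304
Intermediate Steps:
(q + I(5, -5))² = (53 - 5)² = 48² = 2304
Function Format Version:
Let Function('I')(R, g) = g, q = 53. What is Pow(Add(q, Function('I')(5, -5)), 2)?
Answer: 2304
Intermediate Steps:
Pow(Add(q, Function('I')(5, -5)), 2) = Pow(Add(53, -5), 2) = Pow(48, 2) = 2304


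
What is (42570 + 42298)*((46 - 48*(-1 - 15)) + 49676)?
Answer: 4284985320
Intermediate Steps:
(42570 + 42298)*((46 - 48*(-1 - 15)) + 49676) = 84868*((46 - 48*(-16)) + 49676) = 84868*((46 + 768) + 49676) = 84868*(814 + 49676) = 84868*50490 = 4284985320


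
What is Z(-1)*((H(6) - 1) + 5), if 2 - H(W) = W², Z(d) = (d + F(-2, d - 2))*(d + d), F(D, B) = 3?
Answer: 120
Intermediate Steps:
Z(d) = 2*d*(3 + d) (Z(d) = (d + 3)*(d + d) = (3 + d)*(2*d) = 2*d*(3 + d))
H(W) = 2 - W²
Z(-1)*((H(6) - 1) + 5) = (2*(-1)*(3 - 1))*(((2 - 1*6²) - 1) + 5) = (2*(-1)*2)*(((2 - 1*36) - 1) + 5) = -4*(((2 - 36) - 1) + 5) = -4*((-34 - 1) + 5) = -4*(-35 + 5) = -4*(-30) = 120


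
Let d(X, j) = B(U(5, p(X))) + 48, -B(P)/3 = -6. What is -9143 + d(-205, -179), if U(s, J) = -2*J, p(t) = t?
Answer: -9077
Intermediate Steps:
B(P) = 18 (B(P) = -3*(-6) = 18)
d(X, j) = 66 (d(X, j) = 18 + 48 = 66)
-9143 + d(-205, -179) = -9143 + 66 = -9077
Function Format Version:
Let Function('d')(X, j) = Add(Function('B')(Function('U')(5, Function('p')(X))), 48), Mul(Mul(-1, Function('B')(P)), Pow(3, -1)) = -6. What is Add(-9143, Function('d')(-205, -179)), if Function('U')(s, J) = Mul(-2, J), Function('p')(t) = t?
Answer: -9077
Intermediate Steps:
Function('B')(P) = 18 (Function('B')(P) = Mul(-3, -6) = 18)
Function('d')(X, j) = 66 (Function('d')(X, j) = Add(18, 48) = 66)
Add(-9143, Function('d')(-205, -179)) = Add(-9143, 66) = -9077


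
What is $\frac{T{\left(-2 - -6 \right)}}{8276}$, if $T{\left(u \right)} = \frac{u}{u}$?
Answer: $\frac{1}{8276} \approx 0.00012083$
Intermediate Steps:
$T{\left(u \right)} = 1$
$\frac{T{\left(-2 - -6 \right)}}{8276} = 1 \cdot \frac{1}{8276} = \frac{1}{8276}$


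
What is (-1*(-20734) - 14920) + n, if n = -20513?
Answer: -14699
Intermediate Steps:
(-1*(-20734) - 14920) + n = (-1*(-20734) - 14920) - 20513 = (20734 - 14920) - 20513 = 5814 - 20513 = -14699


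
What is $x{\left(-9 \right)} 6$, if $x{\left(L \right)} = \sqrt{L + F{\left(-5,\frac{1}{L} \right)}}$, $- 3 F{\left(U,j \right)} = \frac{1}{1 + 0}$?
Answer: $4 i \sqrt{21} \approx 18.33 i$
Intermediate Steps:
$F{\left(U,j \right)} = - \frac{1}{3}$ ($F{\left(U,j \right)} = - \frac{1}{3 \left(1 + 0\right)} = - \frac{1}{3 \cdot 1} = \left(- \frac{1}{3}\right) 1 = - \frac{1}{3}$)
$x{\left(L \right)} = \sqrt{- \frac{1}{3} + L}$ ($x{\left(L \right)} = \sqrt{L - \frac{1}{3}} = \sqrt{- \frac{1}{3} + L}$)
$x{\left(-9 \right)} 6 = \frac{\sqrt{-3 + 9 \left(-9\right)}}{3} \cdot 6 = \frac{\sqrt{-3 - 81}}{3} \cdot 6 = \frac{\sqrt{-84}}{3} \cdot 6 = \frac{2 i \sqrt{21}}{3} \cdot 6 = 4 i \sqrt{21}$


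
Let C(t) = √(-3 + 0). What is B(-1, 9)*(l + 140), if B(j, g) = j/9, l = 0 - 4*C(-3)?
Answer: -140/9 + 4*I*√3/9 ≈ -15.556 + 0.7698*I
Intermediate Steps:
C(t) = I*√3 (C(t) = √(-3) = I*√3)
l = -4*I*√3 (l = 0 - 4*I*√3 = -4*I*√3 ≈ -6.9282*I)
B(j, g) = j/9 (B(j, g) = j*(⅑) = j/9)
B(-1, 9)*(l + 140) = ((⅑)*(-1))*(-4*I*√3 + 140) = -(140 - 4*I*√3)/9 = -140/9 + 4*I*√3/9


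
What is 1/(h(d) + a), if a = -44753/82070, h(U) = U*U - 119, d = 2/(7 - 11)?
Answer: -164140/19581131 ≈ -0.0083826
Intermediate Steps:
d = -1/2 (d = 2/(-4) = 2*(-1/4) = -1/2 ≈ -0.50000)
h(U) = -119 + U**2 (h(U) = U**2 - 119 = -119 + U**2)
a = -44753/82070 (a = -44753*1/82070 = -44753/82070 ≈ -0.54530)
1/(h(d) + a) = 1/((-119 + (-1/2)**2) - 44753/82070) = 1/((-119 + 1/4) - 44753/82070) = 1/(-475/4 - 44753/82070) = 1/(-19581131/164140) = -164140/19581131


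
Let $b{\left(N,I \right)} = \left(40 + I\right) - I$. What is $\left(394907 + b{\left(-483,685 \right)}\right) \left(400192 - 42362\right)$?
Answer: $141323885010$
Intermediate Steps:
$b{\left(N,I \right)} = 40$
$\left(394907 + b{\left(-483,685 \right)}\right) \left(400192 - 42362\right) = \left(394907 + 40\right) \left(400192 - 42362\right) = 394947 \cdot 357830 = 141323885010$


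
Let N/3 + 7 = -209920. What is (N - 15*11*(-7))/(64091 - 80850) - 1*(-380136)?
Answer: 6371327850/16759 ≈ 3.8017e+5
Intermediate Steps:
N = -629781 (N = -21 + 3*(-209920) = -21 - 629760 = -629781)
(N - 15*11*(-7))/(64091 - 80850) - 1*(-380136) = (-629781 - 15*11*(-7))/(64091 - 80850) - 1*(-380136) = (-629781 - 165*(-7))/(-16759) + 380136 = (-629781 + 1155)*(-1/16759) + 380136 = -628626*(-1/16759) + 380136 = 628626/16759 + 380136 = 6371327850/16759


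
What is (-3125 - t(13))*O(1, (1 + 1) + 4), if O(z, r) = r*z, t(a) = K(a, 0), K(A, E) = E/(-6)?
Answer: -18750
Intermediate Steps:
K(A, E) = -E/6 (K(A, E) = E*(-1/6) = -E/6)
t(a) = 0 (t(a) = -1/6*0 = 0)
(-3125 - t(13))*O(1, (1 + 1) + 4) = (-3125 - 1*0)*(((1 + 1) + 4)*1) = (-3125 + 0)*((2 + 4)*1) = -18750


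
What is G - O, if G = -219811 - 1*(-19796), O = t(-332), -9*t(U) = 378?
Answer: -199973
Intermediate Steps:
t(U) = -42 (t(U) = -⅑*378 = -42)
O = -42
G = -200015 (G = -219811 + 19796 = -200015)
G - O = -200015 - 1*(-42) = -200015 + 42 = -199973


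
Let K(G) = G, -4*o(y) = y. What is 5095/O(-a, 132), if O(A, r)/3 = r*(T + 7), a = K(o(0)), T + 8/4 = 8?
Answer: 5095/5148 ≈ 0.98971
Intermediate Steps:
T = 6 (T = -2 + 8 = 6)
o(y) = -y/4
a = 0 (a = -¼*0 = 0)
O(A, r) = 39*r (O(A, r) = 3*(r*(6 + 7)) = 3*(r*13) = 3*(13*r) = 39*r)
5095/O(-a, 132) = 5095/((39*132)) = 5095/5148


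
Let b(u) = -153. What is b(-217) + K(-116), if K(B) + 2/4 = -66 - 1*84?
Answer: -607/2 ≈ -303.50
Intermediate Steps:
K(B) = -301/2 (K(B) = -1/2 + (-66 - 1*84) = -1/2 + (-66 - 84) = -1/2 - 150 = -301/2)
b(-217) + K(-116) = -153 - 301/2 = -607/2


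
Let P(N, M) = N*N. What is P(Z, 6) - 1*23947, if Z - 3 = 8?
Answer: -23826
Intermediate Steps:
Z = 11 (Z = 3 + 8 = 11)
P(N, M) = N²
P(Z, 6) - 1*23947 = 11² - 1*23947 = 121 - 23947 = -23826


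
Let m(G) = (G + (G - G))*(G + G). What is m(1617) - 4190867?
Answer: 1038511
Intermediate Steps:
m(G) = 2*G**2 (m(G) = (G + 0)*(2*G) = G*(2*G) = 2*G**2)
m(1617) - 4190867 = 2*1617**2 - 4190867 = 2*2614689 - 4190867 = 5229378 - 4190867 = 1038511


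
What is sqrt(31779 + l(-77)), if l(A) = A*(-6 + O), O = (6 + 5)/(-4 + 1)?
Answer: sqrt(292710)/3 ≈ 180.34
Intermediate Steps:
O = -11/3 (O = 11/(-3) = 11*(-1/3) = -11/3 ≈ -3.6667)
l(A) = -29*A/3 (l(A) = A*(-6 - 11/3) = A*(-29/3) = -29*A/3)
sqrt(31779 + l(-77)) = sqrt(31779 - 29/3*(-77)) = sqrt(31779 + 2233/3) = sqrt(97570/3) = sqrt(292710)/3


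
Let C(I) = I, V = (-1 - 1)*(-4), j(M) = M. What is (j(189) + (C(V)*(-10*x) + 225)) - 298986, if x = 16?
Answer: -299852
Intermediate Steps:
V = 8 (V = -2*(-4) = 8)
(j(189) + (C(V)*(-10*x) + 225)) - 298986 = (189 + (8*(-10*16) + 225)) - 298986 = (189 + (8*(-160) + 225)) - 298986 = (189 + (-1280 + 225)) - 298986 = (189 - 1055) - 298986 = -866 - 298986 = -299852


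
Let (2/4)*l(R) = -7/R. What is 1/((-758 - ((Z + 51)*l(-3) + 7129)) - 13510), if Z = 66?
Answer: -1/21943 ≈ -4.5573e-5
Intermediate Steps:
l(R) = -14/R (l(R) = 2*(-7/R) = -14/R)
1/((-758 - ((Z + 51)*l(-3) + 7129)) - 13510) = 1/((-758 - ((66 + 51)*(-14/(-3)) + 7129)) - 13510) = 1/((-758 - (117*(-14*(-⅓)) + 7129)) - 13510) = 1/((-758 - (117*(14/3) + 7129)) - 13510) = 1/((-758 - (546 + 7129)) - 13510) = 1/((-758 - 1*7675) - 13510) = 1/((-758 - 7675) - 13510) = 1/(-8433 - 13510) = 1/(-21943) = -1/21943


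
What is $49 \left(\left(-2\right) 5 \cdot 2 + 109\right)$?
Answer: $4361$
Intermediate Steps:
$49 \left(\left(-2\right) 5 \cdot 2 + 109\right) = 49 \left(\left(-10\right) 2 + 109\right) = 49 \left(-20 + 109\right) = 49 \cdot 89 = 4361$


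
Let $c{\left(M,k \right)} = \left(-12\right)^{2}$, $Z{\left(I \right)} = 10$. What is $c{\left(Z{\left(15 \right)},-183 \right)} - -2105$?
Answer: $2249$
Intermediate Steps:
$c{\left(M,k \right)} = 144$
$c{\left(Z{\left(15 \right)},-183 \right)} - -2105 = 144 - -2105 = 144 + \left(\left(-28 + 33\right) + 2100\right) = 144 + \left(5 + 2100\right) = 144 + 2105 = 2249$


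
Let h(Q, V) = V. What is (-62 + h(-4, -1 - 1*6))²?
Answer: 4761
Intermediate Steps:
(-62 + h(-4, -1 - 1*6))² = (-62 + (-1 - 1*6))² = (-62 + (-1 - 6))² = (-62 - 7)² = (-69)² = 4761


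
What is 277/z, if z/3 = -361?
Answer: -277/1083 ≈ -0.25577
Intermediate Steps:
z = -1083 (z = 3*(-361) = -1083)
277/z = 277/(-1083) = 277*(-1/1083) = -277/1083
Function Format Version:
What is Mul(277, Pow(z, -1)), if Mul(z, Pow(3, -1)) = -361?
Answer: Rational(-277, 1083) ≈ -0.25577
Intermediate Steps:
z = -1083 (z = Mul(3, -361) = -1083)
Mul(277, Pow(z, -1)) = Mul(277, Pow(-1083, -1)) = Mul(277, Rational(-1, 1083)) = Rational(-277, 1083)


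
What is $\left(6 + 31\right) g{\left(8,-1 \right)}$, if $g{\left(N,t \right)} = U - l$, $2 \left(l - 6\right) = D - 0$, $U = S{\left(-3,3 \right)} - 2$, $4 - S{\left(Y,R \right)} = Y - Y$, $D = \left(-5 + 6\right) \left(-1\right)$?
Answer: $- \frac{259}{2} \approx -129.5$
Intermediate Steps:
$D = -1$ ($D = 1 \left(-1\right) = -1$)
$S{\left(Y,R \right)} = 4$ ($S{\left(Y,R \right)} = 4 - \left(Y - Y\right) = 4 - 0 = 4 + 0 = 4$)
$U = 2$ ($U = 4 - 2 = 2$)
$l = \frac{11}{2}$ ($l = 6 + \frac{-1 - 0}{2} = 6 + \frac{-1 + 0}{2} = 6 + \frac{1}{2} \left(-1\right) = 6 - \frac{1}{2} = \frac{11}{2} \approx 5.5$)
$g{\left(N,t \right)} = - \frac{7}{2}$ ($g{\left(N,t \right)} = 2 - \frac{11}{2} = - \frac{7}{2}$)
$\left(6 + 31\right) g{\left(8,-1 \right)} = \left(6 + 31\right) \left(- \frac{7}{2}\right) = 37 \left(- \frac{7}{2}\right) = - \frac{259}{2}$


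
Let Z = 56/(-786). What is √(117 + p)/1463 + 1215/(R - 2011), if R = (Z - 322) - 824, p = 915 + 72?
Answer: -477495/1240729 + 4*√69/1463 ≈ -0.36214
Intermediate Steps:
p = 987
Z = -28/393 (Z = 56*(-1/786) = -28/393 ≈ -0.071247)
R = -450406/393 (R = (-28/393 - 322) - 824 = -126574/393 - 824 = -450406/393 ≈ -1146.1)
√(117 + p)/1463 + 1215/(R - 2011) = √(117 + 987)/1463 + 1215/(-450406/393 - 2011) = √1104*(1/1463) + 1215/(-1240729/393) = (4*√69)*(1/1463) + 1215*(-393/1240729) = 4*√69/1463 - 477495/1240729 = -477495/1240729 + 4*√69/1463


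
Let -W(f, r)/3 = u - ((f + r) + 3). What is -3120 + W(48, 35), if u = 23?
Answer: -2931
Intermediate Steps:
W(f, r) = -60 + 3*f + 3*r (W(f, r) = -3*(23 - ((f + r) + 3)) = -3*(23 - (3 + f + r)) = -3*(23 + (-3 - f - r)) = -3*(20 - f - r) = -60 + 3*f + 3*r)
-3120 + W(48, 35) = -3120 + (-60 + 3*48 + 3*35) = -3120 + (-60 + 144 + 105) = -3120 + 189 = -2931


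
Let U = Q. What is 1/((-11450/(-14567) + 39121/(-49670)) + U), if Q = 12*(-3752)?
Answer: -723542890/32576796233467 ≈ -2.2210e-5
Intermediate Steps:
Q = -45024
U = -45024
1/((-11450/(-14567) + 39121/(-49670)) + U) = 1/((-11450/(-14567) + 39121/(-49670)) - 45024) = 1/((-11450*(-1/14567) + 39121*(-1/49670)) - 45024) = 1/((11450/14567 - 39121/49670) - 45024) = 1/(-1154107/723542890 - 45024) = 1/(-32576796233467/723542890) = -723542890/32576796233467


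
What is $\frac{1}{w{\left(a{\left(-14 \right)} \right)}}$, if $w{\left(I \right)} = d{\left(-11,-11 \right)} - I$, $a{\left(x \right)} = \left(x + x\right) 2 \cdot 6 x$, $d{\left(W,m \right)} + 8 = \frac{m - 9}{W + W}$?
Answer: $- \frac{11}{51822} \approx -0.00021226$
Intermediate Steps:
$d{\left(W,m \right)} = -8 + \frac{-9 + m}{2 W}$ ($d{\left(W,m \right)} = -8 + \frac{m - 9}{W + W} = -8 + \frac{-9 + m}{2 W}$)
$a{\left(x \right)} = 24 x^{2}$ ($a{\left(x \right)} = 2 x 12 x = 24 x^{2}$)
$w{\left(I \right)} = - \frac{78}{11} - I$ ($w{\left(I \right)} = \frac{-9 - 11 - -176}{2 \left(-11\right)} - I = \frac{1}{2} \left(- \frac{1}{11}\right) \left(-9 - 11 + 176\right) - I = \frac{1}{2} \left(- \frac{1}{11}\right) 156 - I = - \frac{78}{11} - I$)
$\frac{1}{w{\left(a{\left(-14 \right)} \right)}} = \frac{1}{- \frac{78}{11} - 24 \left(-14\right)^{2}} = \frac{1}{- \frac{78}{11} - 24 \cdot 196} = \frac{1}{- \frac{78}{11} - 4704} = \frac{1}{- \frac{51822}{11}} = - \frac{11}{51822}$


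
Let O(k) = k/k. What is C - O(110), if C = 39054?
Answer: 39053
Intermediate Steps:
O(k) = 1
C - O(110) = 39054 - 1*1 = 39054 - 1 = 39053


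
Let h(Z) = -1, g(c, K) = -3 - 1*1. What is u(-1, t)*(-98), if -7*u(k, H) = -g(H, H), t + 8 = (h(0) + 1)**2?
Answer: 56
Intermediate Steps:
g(c, K) = -4 (g(c, K) = -3 - 1 = -4)
t = -8 (t = -8 + (-1 + 1)**2 = -8 + 0**2 = -8 + 0 = -8)
u(k, H) = -4/7 (u(k, H) = -(-1)*(-4)/7 = -1/7*4 = -4/7)
u(-1, t)*(-98) = -4/7*(-98) = 56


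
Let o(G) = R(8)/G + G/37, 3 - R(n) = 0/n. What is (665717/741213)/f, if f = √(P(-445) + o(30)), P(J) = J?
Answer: -665717*I*√6755090/40596977223 ≈ -0.04262*I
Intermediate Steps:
R(n) = 3 (R(n) = 3 - 0/n = 3 - 1*0 = 3 + 0 = 3)
o(G) = 3/G + G/37
f = 3*I*√6755090/370 (f = √(-445 + (3/30 + (1/37)*30)) = √(-445 + (3*(1/30) + 30/37)) = √(-445 + (⅒ + 30/37)) = √(-445 + 337/370) = √(-164313/370) = 3*I*√6755090/370 ≈ 21.073*I)
(665717/741213)/f = (665717/741213)/((3*I*√6755090/370)) = (665717*(1/741213))*(-I*√6755090/54771) = 665717*(-I*√6755090/54771)/741213 = -665717*I*√6755090/40596977223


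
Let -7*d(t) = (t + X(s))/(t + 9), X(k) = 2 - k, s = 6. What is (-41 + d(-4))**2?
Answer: 2036329/1225 ≈ 1662.3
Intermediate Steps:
d(t) = -(-4 + t)/(7*(9 + t)) (d(t) = -(t + (2 - 1*6))/(7*(t + 9)) = -(t + (2 - 6))/(7*(9 + t)) = -(t - 4)/(7*(9 + t)) = -(-4 + t)/(7*(9 + t)))
(-41 + d(-4))**2 = (-41 + (4 - 1*(-4))/(7*(9 - 4)))**2 = (-41 + (1/7)*(4 + 4)/5)**2 = (-41 + (1/7)*(1/5)*8)**2 = (-41 + 8/35)**2 = (-1427/35)**2 = 2036329/1225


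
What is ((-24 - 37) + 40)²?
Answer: 441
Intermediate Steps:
((-24 - 37) + 40)² = (-61 + 40)² = (-21)² = 441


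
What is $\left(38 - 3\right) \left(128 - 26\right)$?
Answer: $3570$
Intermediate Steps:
$\left(38 - 3\right) \left(128 - 26\right) = \left(38 - 3\right) 102 = 35 \cdot 102 = 3570$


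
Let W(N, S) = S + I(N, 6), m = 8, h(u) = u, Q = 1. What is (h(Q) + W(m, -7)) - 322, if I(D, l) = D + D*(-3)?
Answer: -344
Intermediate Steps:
I(D, l) = -2*D (I(D, l) = D - 3*D = -2*D)
W(N, S) = S - 2*N
(h(Q) + W(m, -7)) - 322 = (1 + (-7 - 2*8)) - 322 = (1 + (-7 - 16)) - 322 = (1 - 23) - 322 = -22 - 322 = -344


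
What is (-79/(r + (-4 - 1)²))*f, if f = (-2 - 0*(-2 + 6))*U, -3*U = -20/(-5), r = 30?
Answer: -632/165 ≈ -3.8303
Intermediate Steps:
U = -4/3 (U = -(-20)/(3*(-5)) = -(-20)*(-1)/(3*5) = -⅓*4 = -4/3 ≈ -1.3333)
f = 8/3 (f = (-2 - 0*(-2 + 6))*(-4/3) = (-2 - 0*4)*(-4/3) = (-2 - 1*0)*(-4/3) = (-2 + 0)*(-4/3) = -2*(-4/3) = 8/3 ≈ 2.6667)
(-79/(r + (-4 - 1)²))*f = (-79/(30 + (-4 - 1)²))*(8/3) = (-79/(30 + (-5)²))*(8/3) = (-79/(30 + 25))*(8/3) = (-79/55)*(8/3) = ((1/55)*(-79))*(8/3) = -79/55*8/3 = -632/165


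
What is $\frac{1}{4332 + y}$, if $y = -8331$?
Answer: $- \frac{1}{3999} \approx -0.00025006$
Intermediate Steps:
$\frac{1}{4332 + y} = \frac{1}{4332 - 8331} = \frac{1}{-3999} = - \frac{1}{3999}$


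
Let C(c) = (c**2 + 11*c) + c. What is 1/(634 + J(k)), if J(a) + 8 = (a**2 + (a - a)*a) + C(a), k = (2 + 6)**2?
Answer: 1/9586 ≈ 0.00010432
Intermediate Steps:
k = 64 (k = 8**2 = 64)
C(c) = c**2 + 12*c
J(a) = -8 + a**2 + a*(12 + a) (J(a) = -8 + ((a**2 + (a - a)*a) + a*(12 + a)) = -8 + ((a**2 + 0*a) + a*(12 + a)) = -8 + ((a**2 + 0) + a*(12 + a)) = -8 + (a**2 + a*(12 + a)) = -8 + a**2 + a*(12 + a))
1/(634 + J(k)) = 1/(634 + (-8 + 64**2 + 64*(12 + 64))) = 1/(634 + (-8 + 4096 + 64*76)) = 1/(634 + (-8 + 4096 + 4864)) = 1/(634 + 8952) = 1/9586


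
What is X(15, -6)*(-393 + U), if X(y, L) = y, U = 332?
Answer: -915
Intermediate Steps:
X(15, -6)*(-393 + U) = 15*(-393 + 332) = 15*(-61) = -915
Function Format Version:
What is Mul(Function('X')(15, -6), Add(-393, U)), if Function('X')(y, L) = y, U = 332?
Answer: -915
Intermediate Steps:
Mul(Function('X')(15, -6), Add(-393, U)) = Mul(15, Add(-393, 332)) = Mul(15, -61) = -915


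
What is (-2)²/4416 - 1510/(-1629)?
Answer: 556223/599472 ≈ 0.92785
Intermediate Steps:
(-2)²/4416 - 1510/(-1629) = 4*(1/4416) - 1510*(-1/1629) = 1/1104 + 1510/1629 = 556223/599472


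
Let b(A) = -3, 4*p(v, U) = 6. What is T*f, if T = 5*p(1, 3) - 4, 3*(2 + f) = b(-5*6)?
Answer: -21/2 ≈ -10.500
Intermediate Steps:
p(v, U) = 3/2 (p(v, U) = (¼)*6 = 3/2)
f = -3 (f = -2 + (⅓)*(-3) = -2 - 1 = -3)
T = 7/2 (T = 5*(3/2) - 4 = 15/2 - 4 = 7/2 ≈ 3.5000)
T*f = (7/2)*(-3) = -21/2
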